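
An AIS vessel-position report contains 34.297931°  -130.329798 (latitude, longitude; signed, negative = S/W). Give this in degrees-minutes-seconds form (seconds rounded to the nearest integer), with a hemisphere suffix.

34°17′53″ N, 130°19′47″ W

φ: whole degrees 34; 17.87586′ → 17′ and 52.55″
Longitude is negative → W; |value| = 130.329798
Lon: 0.329798 × 60 = 19.78788′ → 19′, remainder × 60 = 47.27″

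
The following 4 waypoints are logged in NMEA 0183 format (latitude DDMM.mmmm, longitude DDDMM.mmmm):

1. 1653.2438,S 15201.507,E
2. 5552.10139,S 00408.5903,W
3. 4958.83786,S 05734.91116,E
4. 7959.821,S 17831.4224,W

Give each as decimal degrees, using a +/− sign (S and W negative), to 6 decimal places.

1. -16.887397, 152.025117
2. -55.868357, -4.143172
3. -49.980631, 57.581853
4. -79.997017, -178.523707

Point 1:
  Latitude: split at 2 digits → 16° and 53.2438′; 16 + 53.2438/60 = 16.8873967
  S ⇒ negate
  Longitude: split at 3 digits → 152° and 1.507′; 152 + 1.507/60 = 152.0251167
  E → positive
Point 2:
  Latitude: split at 2 digits → 55° and 52.10139′; 55 + 52.10139/60 = 55.8683565
  hemisphere S, so the sign is −
  λ: degrees = first 3 digits = 4, minutes = 8.5903; 4 + 8.5903/60 = 4.1431717
  W → negative
Point 3:
  Lat: split at 2 digits → 49° and 58.83786′; 49 + 58.83786/60 = 49.9806310
  S ⇒ negate
  Longitude: degrees = first 3 digits = 57, minutes = 34.91116; 57 + 34.91116/60 = 57.5818527
  E → positive
Point 4:
  Lat: degrees = first 2 digits = 79, minutes = 59.821; 79 + 59.821/60 = 79.9970167
  S → negative
  Longitude: split at 3 digits → 178° and 31.4224′; 178 + 31.4224/60 = 178.5237067
  W → negative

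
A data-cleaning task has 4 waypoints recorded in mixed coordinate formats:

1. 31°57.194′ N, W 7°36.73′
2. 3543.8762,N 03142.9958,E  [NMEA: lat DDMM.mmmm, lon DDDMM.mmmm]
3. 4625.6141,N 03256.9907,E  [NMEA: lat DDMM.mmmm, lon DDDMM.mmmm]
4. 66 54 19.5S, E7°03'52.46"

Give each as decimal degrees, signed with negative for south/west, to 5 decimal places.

1. 31.95323, -7.61217
2. 35.73127, 31.71660
3. 46.42690, 32.94985
4. -66.90542, 7.06457

Point 1:
  Latitude: 31 + 57.194/60 = 31.953233
  N ⇒ keep positive
  Lon: 7 + 36.73/60 = 7.612167
  W ⇒ negate
Point 2:
  Lat: degrees = first 2 digits = 35, minutes = 43.8762; 35 + 43.8762/60 = 35.731270
  N → positive
  Longitude: split at 3 digits → 031° and 42.9958′; 31 + 42.9958/60 = 31.716597
  E → positive
Point 3:
  Lat: degrees = first 2 digits = 46, minutes = 25.6141; 46 + 25.6141/60 = 46.426902
  N → positive
  λ: degrees = first 3 digits = 32, minutes = 56.9907; 32 + 56.9907/60 = 32.949845
  E → positive
Point 4:
  Lat: 54′ + 19.5″ = 54.32500′; 66 + 54.32500/60 = 66.905417
  S ⇒ negate
  Longitude: 7 + 3/60 + 52.46/3600 = 7.064572
  E ⇒ keep positive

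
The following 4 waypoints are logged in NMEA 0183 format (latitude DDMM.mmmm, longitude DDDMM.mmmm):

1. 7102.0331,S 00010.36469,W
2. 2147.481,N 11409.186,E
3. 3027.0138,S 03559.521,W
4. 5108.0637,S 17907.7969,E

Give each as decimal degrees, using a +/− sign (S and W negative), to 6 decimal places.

1. -71.033885, -0.172745
2. 21.791350, 114.153100
3. -30.450230, -35.992017
4. -51.134395, 179.129948

Point 1:
  Latitude: degrees = first 2 digits = 71, minutes = 2.0331; 71 + 2.0331/60 = 71.0338850
  S ⇒ negate
  Longitude: degrees = first 3 digits = 0, minutes = 10.36469; 0 + 10.36469/60 = 0.1727448
  hemisphere W, so the sign is −
Point 2:
  Lat: degrees = first 2 digits = 21, minutes = 47.481; 21 + 47.481/60 = 21.7913500
  N → positive
  Longitude: split at 3 digits → 114° and 9.186′; 114 + 9.186/60 = 114.1531000
  E → positive
Point 3:
  φ: degrees = first 2 digits = 30, minutes = 27.0138; 30 + 27.0138/60 = 30.4502300
  hemisphere S, so the sign is −
  λ: split at 3 digits → 035° and 59.521′; 35 + 59.521/60 = 35.9920167
  W ⇒ negate
Point 4:
  Latitude: degrees = first 2 digits = 51, minutes = 8.0637; 51 + 8.0637/60 = 51.1343950
  hemisphere S, so the sign is −
  Longitude: split at 3 digits → 179° and 7.7969′; 179 + 7.7969/60 = 179.1299483
  E → positive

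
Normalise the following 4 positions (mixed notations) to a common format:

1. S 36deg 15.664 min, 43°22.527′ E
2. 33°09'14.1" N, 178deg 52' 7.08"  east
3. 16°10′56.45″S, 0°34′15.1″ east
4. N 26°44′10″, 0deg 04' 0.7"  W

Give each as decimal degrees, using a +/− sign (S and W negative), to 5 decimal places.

Point 1:
  Latitude: 36 + 15.664/60 = 36.261067
  hemisphere S, so the sign is −
  λ: 43 + 22.527/60 = 43.375450
  E → positive
Point 2:
  Latitude: 33° + 9/60 + 14.1/3600 = 33 + 0.150000 + 0.003917 = 33.153917
  N ⇒ keep positive
  Lon: 52′ + 7.08″ = 52.11800′; 178 + 52.11800/60 = 178.868633
  E → positive
Point 3:
  φ: 16 + 10/60 + 56.45/3600 = 16.182347
  S ⇒ negate
  Longitude: 34′ + 15.1″ = 34.25167′; 0 + 34.25167/60 = 0.570861
  E → positive
Point 4:
  φ: 44′ + 10″ = 44.16667′; 26 + 44.16667/60 = 26.736111
  N → positive
  Lon: 0° + 4/60 + 0.7/3600 = 0 + 0.066667 + 0.000194 = 0.066861
  hemisphere W, so the sign is −

1. -36.26107, 43.37545
2. 33.15392, 178.86863
3. -16.18235, 0.57086
4. 26.73611, -0.06686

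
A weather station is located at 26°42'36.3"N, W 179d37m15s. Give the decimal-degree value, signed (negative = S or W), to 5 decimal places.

26.71008, -179.62083

Lat: 26 + 42/60 + 36.3/3600 = 26.710083
N → positive
Lon: 37′ + 15″ = 37.25000′; 179 + 37.25000/60 = 179.620833
W → negative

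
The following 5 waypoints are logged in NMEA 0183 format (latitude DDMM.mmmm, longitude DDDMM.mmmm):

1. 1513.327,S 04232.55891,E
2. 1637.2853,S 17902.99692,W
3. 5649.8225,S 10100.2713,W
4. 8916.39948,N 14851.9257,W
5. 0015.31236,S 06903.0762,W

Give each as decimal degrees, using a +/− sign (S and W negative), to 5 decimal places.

1. -15.22212, 42.54265
2. -16.62142, -179.04995
3. -56.83038, -101.00452
4. 89.27332, -148.86543
5. -0.25521, -69.05127

Point 1:
  Lat: degrees = first 2 digits = 15, minutes = 13.327; 15 + 13.327/60 = 15.222117
  S → negative
  λ: split at 3 digits → 042° and 32.55891′; 42 + 32.55891/60 = 42.542649
  E → positive
Point 2:
  Latitude: degrees = first 2 digits = 16, minutes = 37.2853; 16 + 37.2853/60 = 16.621422
  S → negative
  Longitude: degrees = first 3 digits = 179, minutes = 2.99692; 179 + 2.99692/60 = 179.049949
  hemisphere W, so the sign is −
Point 3:
  φ: split at 2 digits → 56° and 49.8225′; 56 + 49.8225/60 = 56.830375
  S → negative
  Longitude: degrees = first 3 digits = 101, minutes = 0.2713; 101 + 0.2713/60 = 101.004522
  W → negative
Point 4:
  Latitude: split at 2 digits → 89° and 16.39948′; 89 + 16.39948/60 = 89.273325
  N ⇒ keep positive
  Longitude: split at 3 digits → 148° and 51.9257′; 148 + 51.9257/60 = 148.865428
  W ⇒ negate
Point 5:
  Lat: split at 2 digits → 00° and 15.31236′; 0 + 15.31236/60 = 0.255206
  S → negative
  λ: degrees = first 3 digits = 69, minutes = 3.0762; 69 + 3.0762/60 = 69.051270
  W → negative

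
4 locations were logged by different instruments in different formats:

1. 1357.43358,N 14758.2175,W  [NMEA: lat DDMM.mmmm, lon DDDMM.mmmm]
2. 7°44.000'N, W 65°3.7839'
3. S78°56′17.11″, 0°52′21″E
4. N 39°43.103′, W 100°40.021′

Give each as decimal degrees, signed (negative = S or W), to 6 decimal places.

Point 1:
  φ: degrees = first 2 digits = 13, minutes = 57.43358; 13 + 57.43358/60 = 13.9572263
  N → positive
  λ: split at 3 digits → 147° and 58.2175′; 147 + 58.2175/60 = 147.9702917
  W ⇒ negate
Point 2:
  φ: 44′ = 0.733333°; total 7.7333333
  N ⇒ keep positive
  λ: 3.7839′ = 0.063065°; total 65.0630650
  W ⇒ negate
Point 3:
  Lat: 56′ + 17.11″ = 56.28517′; 78 + 56.28517/60 = 78.9380861
  S → negative
  λ: 0 + 52/60 + 21/3600 = 0.8725000
  E ⇒ keep positive
Point 4:
  Latitude: 43.103′ = 0.718383°; total 39.7183833
  N → positive
  λ: 40.021′ = 0.667017°; total 100.6670167
  W → negative

1. 13.957226, -147.970292
2. 7.733333, -65.063065
3. -78.938086, 0.872500
4. 39.718383, -100.667017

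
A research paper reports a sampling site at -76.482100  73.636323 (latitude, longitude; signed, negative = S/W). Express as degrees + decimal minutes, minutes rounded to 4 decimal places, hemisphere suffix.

76° 28.9260′ S, 73° 38.1794′ E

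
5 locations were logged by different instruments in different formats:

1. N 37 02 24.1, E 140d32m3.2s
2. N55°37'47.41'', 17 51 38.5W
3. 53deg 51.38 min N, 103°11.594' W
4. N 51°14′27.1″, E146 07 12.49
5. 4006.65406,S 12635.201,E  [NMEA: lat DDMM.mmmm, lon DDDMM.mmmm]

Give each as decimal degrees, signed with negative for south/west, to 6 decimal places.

1. 37.040028, 140.534222
2. 55.629836, -17.860694
3. 53.856333, -103.193233
4. 51.240861, 146.120136
5. -40.110901, 126.586683

Point 1:
  Lat: 37 + 2/60 + 24.1/3600 = 37.0400278
  N → positive
  Lon: 32′ + 3.2″ = 32.05333′; 140 + 32.05333/60 = 140.5342222
  E → positive
Point 2:
  φ: 55° + 37/60 + 47.41/3600 = 55 + 0.616667 + 0.013169 = 55.6298361
  N ⇒ keep positive
  λ: 17 + 51/60 + 38.5/3600 = 17.8606944
  W → negative
Point 3:
  Latitude: 51.38′ = 0.856333°; total 53.8563333
  N ⇒ keep positive
  Lon: 11.594′ = 0.193233°; total 103.1932333
  W → negative
Point 4:
  φ: 14′ + 27.1″ = 14.45167′; 51 + 14.45167/60 = 51.2408611
  N → positive
  Longitude: 7′ + 12.49″ = 7.20817′; 146 + 7.20817/60 = 146.1201361
  E ⇒ keep positive
Point 5:
  Latitude: degrees = first 2 digits = 40, minutes = 6.65406; 40 + 6.65406/60 = 40.1109010
  S → negative
  Longitude: split at 3 digits → 126° and 35.201′; 126 + 35.201/60 = 126.5866833
  E → positive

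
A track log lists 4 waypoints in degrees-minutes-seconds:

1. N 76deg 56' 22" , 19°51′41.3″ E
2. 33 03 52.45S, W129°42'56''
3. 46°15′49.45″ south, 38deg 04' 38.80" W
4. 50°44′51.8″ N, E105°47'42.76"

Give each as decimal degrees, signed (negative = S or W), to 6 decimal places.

1. 76.939444, 19.861472
2. -33.064569, -129.715556
3. -46.263736, -38.077444
4. 50.747722, 105.795211

Point 1:
  Lat: 56′ + 22″ = 56.36667′; 76 + 56.36667/60 = 76.9394444
  N → positive
  λ: 51′ + 41.3″ = 51.68833′; 19 + 51.68833/60 = 19.8614722
  E → positive
Point 2:
  φ: 33° + 3/60 + 52.45/3600 = 33 + 0.050000 + 0.014569 = 33.0645694
  S → negative
  λ: 42′ + 56″ = 42.93333′; 129 + 42.93333/60 = 129.7155556
  hemisphere W, so the sign is −
Point 3:
  Lat: 46 + 15/60 + 49.45/3600 = 46.2637361
  S → negative
  λ: 4′ + 38.8″ = 4.64667′; 38 + 4.64667/60 = 38.0774444
  W ⇒ negate
Point 4:
  Latitude: 44′ + 51.8″ = 44.86333′; 50 + 44.86333/60 = 50.7477222
  N → positive
  Lon: 47′ + 42.76″ = 47.71267′; 105 + 47.71267/60 = 105.7952111
  E ⇒ keep positive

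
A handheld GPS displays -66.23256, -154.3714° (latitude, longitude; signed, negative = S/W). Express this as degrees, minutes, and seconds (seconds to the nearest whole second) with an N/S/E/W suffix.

Latitude is negative → S; |value| = 66.232560
Latitude: 0.232560° → 13.95360′; 0.95360 × 60 = 57.22″
Longitude is negative → W; |value| = 154.371400
Longitude: 0.371400° → 22.28400′; 0.28400 × 60 = 17.04″

66°13′57″ S, 154°22′17″ W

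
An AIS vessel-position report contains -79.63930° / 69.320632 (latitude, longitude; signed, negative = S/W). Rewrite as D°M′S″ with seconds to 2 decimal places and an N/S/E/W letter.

79°38′21.48″ S, 69°19′14.28″ E

Latitude is negative → S; |value| = 79.639300
Lat: 0.639300° → 38.35800′; 0.35800 × 60 = 21.4800″
Longitude: 0.320632° → 19.23792′; 0.23792 × 60 = 14.2752″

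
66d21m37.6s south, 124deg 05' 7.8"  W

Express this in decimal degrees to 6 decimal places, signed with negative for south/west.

Latitude: 66 + 21/60 + 37.6/3600 = 66.3604444
S ⇒ negate
λ: 5′ + 7.8″ = 5.13000′; 124 + 5.13000/60 = 124.0855000
W ⇒ negate

-66.360444, -124.085500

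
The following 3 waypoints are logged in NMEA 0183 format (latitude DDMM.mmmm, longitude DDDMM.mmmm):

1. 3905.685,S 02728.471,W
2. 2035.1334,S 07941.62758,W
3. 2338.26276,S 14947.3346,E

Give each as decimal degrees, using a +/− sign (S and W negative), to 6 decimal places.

1. -39.094750, -27.474517
2. -20.585557, -79.693793
3. -23.637713, 149.788910

Point 1:
  Lat: degrees = first 2 digits = 39, minutes = 5.685; 39 + 5.685/60 = 39.0947500
  S → negative
  Longitude: degrees = first 3 digits = 27, minutes = 28.471; 27 + 28.471/60 = 27.4745167
  W ⇒ negate
Point 2:
  Latitude: degrees = first 2 digits = 20, minutes = 35.1334; 20 + 35.1334/60 = 20.5855567
  S → negative
  Lon: split at 3 digits → 079° and 41.62758′; 79 + 41.62758/60 = 79.6937930
  W → negative
Point 3:
  Lat: degrees = first 2 digits = 23, minutes = 38.26276; 23 + 38.26276/60 = 23.6377127
  S ⇒ negate
  λ: split at 3 digits → 149° and 47.3346′; 149 + 47.3346/60 = 149.7889100
  E ⇒ keep positive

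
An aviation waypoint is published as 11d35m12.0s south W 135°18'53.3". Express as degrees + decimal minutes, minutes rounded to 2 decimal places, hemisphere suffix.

Lat: seconds/60 = 0.20000; minutes = 35 + 0.20000 = 35.2000
Lon: seconds/60 = 0.88833; minutes = 18 + 0.88833 = 18.8883

11° 35.20′ S, 135° 18.89′ W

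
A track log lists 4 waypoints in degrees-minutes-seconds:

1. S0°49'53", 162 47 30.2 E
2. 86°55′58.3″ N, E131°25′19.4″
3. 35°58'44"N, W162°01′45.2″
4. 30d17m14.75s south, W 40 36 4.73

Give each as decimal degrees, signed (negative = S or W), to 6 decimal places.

1. -0.831389, 162.791722
2. 86.932861, 131.422056
3. 35.978889, -162.029222
4. -30.287431, -40.601314

Point 1:
  φ: 49′ + 53″ = 49.88333′; 0 + 49.88333/60 = 0.8313889
  S ⇒ negate
  λ: 162° + 47/60 + 30.2/3600 = 162 + 0.783333 + 0.008389 = 162.7917222
  E ⇒ keep positive
Point 2:
  Lat: 86° + 55/60 + 58.3/3600 = 86 + 0.916667 + 0.016194 = 86.9328611
  N ⇒ keep positive
  Longitude: 25′ + 19.4″ = 25.32333′; 131 + 25.32333/60 = 131.4220556
  E → positive
Point 3:
  φ: 35 + 58/60 + 44/3600 = 35.9788889
  N ⇒ keep positive
  λ: 162° + 1/60 + 45.2/3600 = 162 + 0.016667 + 0.012556 = 162.0292222
  W ⇒ negate
Point 4:
  Lat: 30° + 17/60 + 14.75/3600 = 30 + 0.283333 + 0.004097 = 30.2874306
  S ⇒ negate
  Lon: 40° + 36/60 + 4.73/3600 = 40 + 0.600000 + 0.001314 = 40.6013139
  W → negative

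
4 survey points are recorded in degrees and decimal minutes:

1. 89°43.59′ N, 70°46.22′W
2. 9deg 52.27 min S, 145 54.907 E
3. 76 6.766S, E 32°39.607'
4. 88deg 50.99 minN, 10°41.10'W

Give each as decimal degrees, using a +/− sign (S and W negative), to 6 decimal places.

1. 89.726500, -70.770333
2. -9.871167, 145.915117
3. -76.112767, 32.660117
4. 88.849833, -10.685000

Point 1:
  Latitude: 43.59′ = 0.726500°; total 89.7265000
  N ⇒ keep positive
  λ: 70 + 46.22/60 = 70.7703333
  W ⇒ negate
Point 2:
  Lat: 52.27′ = 0.871167°; total 9.8711667
  S ⇒ negate
  Longitude: 54.907′ = 0.915117°; total 145.9151167
  E → positive
Point 3:
  Latitude: 76 + 6.766/60 = 76.1127667
  S → negative
  λ: 39.607′ = 0.660117°; total 32.6601167
  E ⇒ keep positive
Point 4:
  Lat: 88 + 50.99/60 = 88.8498333
  N → positive
  Longitude: 10 + 41.1/60 = 10.6850000
  hemisphere W, so the sign is −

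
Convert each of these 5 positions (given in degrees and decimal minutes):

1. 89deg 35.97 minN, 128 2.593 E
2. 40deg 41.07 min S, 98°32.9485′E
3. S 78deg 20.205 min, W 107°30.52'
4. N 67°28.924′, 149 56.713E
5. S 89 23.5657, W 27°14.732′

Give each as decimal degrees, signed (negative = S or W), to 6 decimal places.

Point 1:
  Latitude: 35.97′ = 0.599500°; total 89.5995000
  N → positive
  Lon: 128 + 2.593/60 = 128.0432167
  E → positive
Point 2:
  Latitude: 40 + 41.07/60 = 40.6845000
  S ⇒ negate
  Lon: 98 + 32.9485/60 = 98.5491417
  E → positive
Point 3:
  φ: 78 + 20.205/60 = 78.3367500
  hemisphere S, so the sign is −
  λ: 30.52′ = 0.508667°; total 107.5086667
  hemisphere W, so the sign is −
Point 4:
  φ: 67 + 28.924/60 = 67.4820667
  N → positive
  Longitude: 56.713′ = 0.945217°; total 149.9452167
  E ⇒ keep positive
Point 5:
  Lat: 23.5657′ = 0.392762°; total 89.3927617
  hemisphere S, so the sign is −
  Lon: 27 + 14.732/60 = 27.2455333
  W ⇒ negate

1. 89.599500, 128.043217
2. -40.684500, 98.549142
3. -78.336750, -107.508667
4. 67.482067, 149.945217
5. -89.392762, -27.245533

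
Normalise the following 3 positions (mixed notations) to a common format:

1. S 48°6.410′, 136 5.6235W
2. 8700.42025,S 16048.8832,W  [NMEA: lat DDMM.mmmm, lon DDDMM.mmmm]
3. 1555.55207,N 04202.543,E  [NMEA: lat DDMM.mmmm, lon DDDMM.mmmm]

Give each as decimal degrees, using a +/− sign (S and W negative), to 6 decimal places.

1. -48.106833, -136.093725
2. -87.007004, -160.814720
3. 15.925868, 42.042383

Point 1:
  Lat: 48 + 6.41/60 = 48.1068333
  hemisphere S, so the sign is −
  λ: 5.6235′ = 0.093725°; total 136.0937250
  W → negative
Point 2:
  Lat: split at 2 digits → 87° and 0.42025′; 87 + 0.42025/60 = 87.0070042
  hemisphere S, so the sign is −
  Longitude: degrees = first 3 digits = 160, minutes = 48.8832; 160 + 48.8832/60 = 160.8147200
  W → negative
Point 3:
  Latitude: degrees = first 2 digits = 15, minutes = 55.55207; 15 + 55.55207/60 = 15.9258678
  N ⇒ keep positive
  Lon: split at 3 digits → 042° and 2.543′; 42 + 2.543/60 = 42.0423833
  E ⇒ keep positive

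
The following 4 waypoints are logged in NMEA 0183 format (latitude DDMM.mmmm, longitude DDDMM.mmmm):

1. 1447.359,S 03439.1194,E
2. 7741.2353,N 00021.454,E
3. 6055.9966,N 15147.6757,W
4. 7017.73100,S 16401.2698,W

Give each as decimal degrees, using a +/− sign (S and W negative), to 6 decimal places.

1. -14.789317, 34.651990
2. 77.687255, 0.357567
3. 60.933277, -151.794595
4. -70.295517, -164.021163

Point 1:
  φ: split at 2 digits → 14° and 47.359′; 14 + 47.359/60 = 14.7893167
  hemisphere S, so the sign is −
  Longitude: split at 3 digits → 034° and 39.1194′; 34 + 39.1194/60 = 34.6519900
  E ⇒ keep positive
Point 2:
  Latitude: split at 2 digits → 77° and 41.2353′; 77 + 41.2353/60 = 77.6872550
  N ⇒ keep positive
  Lon: split at 3 digits → 000° and 21.454′; 0 + 21.454/60 = 0.3575667
  E → positive
Point 3:
  Lat: degrees = first 2 digits = 60, minutes = 55.9966; 60 + 55.9966/60 = 60.9332767
  N ⇒ keep positive
  λ: split at 3 digits → 151° and 47.6757′; 151 + 47.6757/60 = 151.7945950
  W ⇒ negate
Point 4:
  Lat: degrees = first 2 digits = 70, minutes = 17.731; 70 + 17.731/60 = 70.2955167
  S ⇒ negate
  λ: split at 3 digits → 164° and 1.2698′; 164 + 1.2698/60 = 164.0211633
  W → negative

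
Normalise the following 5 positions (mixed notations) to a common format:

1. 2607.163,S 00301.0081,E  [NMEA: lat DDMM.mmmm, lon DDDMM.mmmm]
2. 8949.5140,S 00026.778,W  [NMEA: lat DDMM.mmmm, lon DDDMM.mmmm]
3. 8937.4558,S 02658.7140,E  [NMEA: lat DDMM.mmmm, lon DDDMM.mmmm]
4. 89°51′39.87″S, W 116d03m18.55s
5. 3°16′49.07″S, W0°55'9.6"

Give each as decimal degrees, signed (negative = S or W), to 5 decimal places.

1. -26.11938, 3.01680
2. -89.82523, -0.44630
3. -89.62426, 26.97857
4. -89.86108, -116.05515
5. -3.28030, -0.91933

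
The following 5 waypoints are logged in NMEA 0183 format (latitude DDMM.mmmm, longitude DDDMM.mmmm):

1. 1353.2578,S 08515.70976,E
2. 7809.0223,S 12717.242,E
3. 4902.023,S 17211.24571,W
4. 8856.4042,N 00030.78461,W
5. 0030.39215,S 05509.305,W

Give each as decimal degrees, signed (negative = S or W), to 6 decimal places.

Point 1:
  Lat: split at 2 digits → 13° and 53.2578′; 13 + 53.2578/60 = 13.8876300
  S → negative
  λ: split at 3 digits → 085° and 15.70976′; 85 + 15.70976/60 = 85.2618293
  E → positive
Point 2:
  Latitude: degrees = first 2 digits = 78, minutes = 9.0223; 78 + 9.0223/60 = 78.1503717
  hemisphere S, so the sign is −
  Longitude: degrees = first 3 digits = 127, minutes = 17.242; 127 + 17.242/60 = 127.2873667
  E ⇒ keep positive
Point 3:
  φ: split at 2 digits → 49° and 2.023′; 49 + 2.023/60 = 49.0337167
  S → negative
  λ: split at 3 digits → 172° and 11.24571′; 172 + 11.24571/60 = 172.1874285
  W → negative
Point 4:
  Lat: degrees = first 2 digits = 88, minutes = 56.4042; 88 + 56.4042/60 = 88.9400700
  N ⇒ keep positive
  Lon: split at 3 digits → 000° and 30.78461′; 0 + 30.78461/60 = 0.5130768
  W → negative
Point 5:
  φ: split at 2 digits → 00° and 30.39215′; 0 + 30.39215/60 = 0.5065358
  S ⇒ negate
  Longitude: split at 3 digits → 055° and 9.305′; 55 + 9.305/60 = 55.1550833
  W → negative

1. -13.887630, 85.261829
2. -78.150372, 127.287367
3. -49.033717, -172.187429
4. 88.940070, -0.513077
5. -0.506536, -55.155083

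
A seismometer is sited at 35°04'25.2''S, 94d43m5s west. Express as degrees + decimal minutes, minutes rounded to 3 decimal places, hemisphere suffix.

Latitude: seconds/60 = 0.42000; minutes = 4 + 0.42000 = 4.42000
Longitude: seconds/60 = 0.08333; minutes = 43 + 0.08333 = 43.08333

35° 4.420′ S, 94° 43.083′ W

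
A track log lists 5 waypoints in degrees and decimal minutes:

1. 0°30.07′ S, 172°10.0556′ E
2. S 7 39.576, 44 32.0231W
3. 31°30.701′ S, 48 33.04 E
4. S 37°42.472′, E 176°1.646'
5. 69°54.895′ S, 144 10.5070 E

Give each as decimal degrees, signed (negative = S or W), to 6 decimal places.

1. -0.501167, 172.167593
2. -7.659600, -44.533718
3. -31.511683, 48.550667
4. -37.707867, 176.027433
5. -69.914917, 144.175117

Point 1:
  Latitude: 0 + 30.07/60 = 0.5011667
  S ⇒ negate
  λ: 172 + 10.0556/60 = 172.1675933
  E → positive
Point 2:
  Lat: 39.576′ = 0.659600°; total 7.6596000
  S → negative
  λ: 32.0231′ = 0.533718°; total 44.5337183
  W ⇒ negate
Point 3:
  φ: 30.701′ = 0.511683°; total 31.5116833
  S ⇒ negate
  Longitude: 33.04′ = 0.550667°; total 48.5506667
  E ⇒ keep positive
Point 4:
  Latitude: 42.472′ = 0.707867°; total 37.7078667
  hemisphere S, so the sign is −
  Longitude: 1.646′ = 0.027433°; total 176.0274333
  E ⇒ keep positive
Point 5:
  Lat: 69 + 54.895/60 = 69.9149167
  S ⇒ negate
  Longitude: 10.507′ = 0.175117°; total 144.1751167
  E → positive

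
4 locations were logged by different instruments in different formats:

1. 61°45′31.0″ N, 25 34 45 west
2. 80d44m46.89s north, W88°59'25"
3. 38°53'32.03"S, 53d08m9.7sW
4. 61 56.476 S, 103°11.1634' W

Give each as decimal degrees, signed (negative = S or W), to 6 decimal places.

Point 1:
  φ: 61 + 45/60 + 31/3600 = 61.7586111
  N ⇒ keep positive
  λ: 34′ + 45″ = 34.75000′; 25 + 34.75000/60 = 25.5791667
  W ⇒ negate
Point 2:
  Lat: 44′ + 46.89″ = 44.78150′; 80 + 44.78150/60 = 80.7463583
  N → positive
  Longitude: 59′ + 25″ = 59.41667′; 88 + 59.41667/60 = 88.9902778
  W → negative
Point 3:
  φ: 53′ + 32.03″ = 53.53383′; 38 + 53.53383/60 = 38.8922306
  hemisphere S, so the sign is −
  Lon: 53 + 8/60 + 9.7/3600 = 53.1360278
  W ⇒ negate
Point 4:
  φ: 56.476′ = 0.941267°; total 61.9412667
  S ⇒ negate
  Longitude: 11.1634′ = 0.186057°; total 103.1860567
  W ⇒ negate

1. 61.758611, -25.579167
2. 80.746358, -88.990278
3. -38.892231, -53.136028
4. -61.941267, -103.186057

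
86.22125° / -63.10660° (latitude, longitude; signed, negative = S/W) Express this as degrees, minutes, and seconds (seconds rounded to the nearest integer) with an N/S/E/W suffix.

Latitude: 0.221250° → 13.27500′; 0.27500 × 60 = 16.50″
Longitude is negative → W; |value| = 63.106600
λ: 0.106600 × 60 = 6.39600′ → 6′, remainder × 60 = 23.76″

86°13′17″ N, 63°06′24″ W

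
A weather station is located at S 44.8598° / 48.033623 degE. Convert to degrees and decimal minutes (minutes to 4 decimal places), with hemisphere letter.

φ: minutes = (44.859800 − 44) × 60 = 51.588000
λ: fractional part 0.033623 → 2.017380 minutes

44° 51.5880′ S, 48° 2.0174′ E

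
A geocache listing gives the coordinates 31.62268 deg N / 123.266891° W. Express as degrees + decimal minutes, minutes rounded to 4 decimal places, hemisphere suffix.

31° 37.3608′ N, 123° 16.0135′ W

Lat: 31° + 0.622680 × 60 = 31° 37.360800′
Lon: 123° + 0.266891 × 60 = 123° 16.013460′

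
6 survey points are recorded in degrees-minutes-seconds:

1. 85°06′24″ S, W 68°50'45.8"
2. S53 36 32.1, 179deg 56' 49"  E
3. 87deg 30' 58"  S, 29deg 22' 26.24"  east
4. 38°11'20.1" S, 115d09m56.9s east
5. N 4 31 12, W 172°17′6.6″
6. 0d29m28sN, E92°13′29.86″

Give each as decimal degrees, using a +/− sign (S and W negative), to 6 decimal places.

Point 1:
  Lat: 6′ + 24″ = 6.40000′; 85 + 6.40000/60 = 85.1066667
  S ⇒ negate
  λ: 68 + 50/60 + 45.8/3600 = 68.8460556
  hemisphere W, so the sign is −
Point 2:
  Latitude: 36′ + 32.1″ = 36.53500′; 53 + 36.53500/60 = 53.6089167
  hemisphere S, so the sign is −
  Longitude: 56′ + 49″ = 56.81667′; 179 + 56.81667/60 = 179.9469444
  E → positive
Point 3:
  φ: 87 + 30/60 + 58/3600 = 87.5161111
  hemisphere S, so the sign is −
  Longitude: 29 + 22/60 + 26.24/3600 = 29.3739556
  E → positive
Point 4:
  φ: 38 + 11/60 + 20.1/3600 = 38.1889167
  S ⇒ negate
  Lon: 9′ + 56.9″ = 9.94833′; 115 + 9.94833/60 = 115.1658056
  E → positive
Point 5:
  φ: 31′ + 12″ = 31.20000′; 4 + 31.20000/60 = 4.5200000
  N → positive
  λ: 172 + 17/60 + 6.6/3600 = 172.2851667
  W ⇒ negate
Point 6:
  Lat: 0 + 29/60 + 28/3600 = 0.4911111
  N → positive
  Longitude: 92 + 13/60 + 29.86/3600 = 92.2249611
  E ⇒ keep positive

1. -85.106667, -68.846056
2. -53.608917, 179.946944
3. -87.516111, 29.373956
4. -38.188917, 115.165806
5. 4.520000, -172.285167
6. 0.491111, 92.224961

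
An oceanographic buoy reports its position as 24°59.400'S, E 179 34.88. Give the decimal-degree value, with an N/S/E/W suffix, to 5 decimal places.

24.99000° S, 179.58133° E

Lat: 24 + 59.4/60 = 24.990000
λ: 34.88′ = 0.581333°; total 179.581333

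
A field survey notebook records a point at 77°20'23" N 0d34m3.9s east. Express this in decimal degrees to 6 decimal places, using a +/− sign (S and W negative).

77.339722, 0.567750

φ: 20′ + 23″ = 20.38333′; 77 + 20.38333/60 = 77.3397222
N ⇒ keep positive
Longitude: 0 + 34/60 + 3.9/3600 = 0.5677500
E → positive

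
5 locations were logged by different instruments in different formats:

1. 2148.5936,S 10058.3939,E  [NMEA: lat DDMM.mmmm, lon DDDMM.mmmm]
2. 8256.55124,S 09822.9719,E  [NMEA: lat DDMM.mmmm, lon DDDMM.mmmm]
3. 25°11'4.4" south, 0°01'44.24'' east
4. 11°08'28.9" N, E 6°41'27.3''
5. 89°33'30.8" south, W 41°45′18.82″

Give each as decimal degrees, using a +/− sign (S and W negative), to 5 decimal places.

Point 1:
  Lat: split at 2 digits → 21° and 48.5936′; 21 + 48.5936/60 = 21.809893
  S ⇒ negate
  Longitude: split at 3 digits → 100° and 58.3939′; 100 + 58.3939/60 = 100.973232
  E → positive
Point 2:
  Latitude: degrees = first 2 digits = 82, minutes = 56.55124; 82 + 56.55124/60 = 82.942521
  hemisphere S, so the sign is −
  λ: degrees = first 3 digits = 98, minutes = 22.9719; 98 + 22.9719/60 = 98.382865
  E ⇒ keep positive
Point 3:
  φ: 11′ + 4.4″ = 11.07333′; 25 + 11.07333/60 = 25.184556
  hemisphere S, so the sign is −
  Longitude: 1′ + 44.24″ = 1.73733′; 0 + 1.73733/60 = 0.028956
  E → positive
Point 4:
  Latitude: 8′ + 28.9″ = 8.48167′; 11 + 8.48167/60 = 11.141361
  N → positive
  Lon: 41′ + 27.3″ = 41.45500′; 6 + 41.45500/60 = 6.690917
  E → positive
Point 5:
  Latitude: 33′ + 30.8″ = 33.51333′; 89 + 33.51333/60 = 89.558556
  hemisphere S, so the sign is −
  Longitude: 41 + 45/60 + 18.82/3600 = 41.755228
  W → negative

1. -21.80989, 100.97323
2. -82.94252, 98.38287
3. -25.18456, 0.02896
4. 11.14136, 6.69092
5. -89.55856, -41.75523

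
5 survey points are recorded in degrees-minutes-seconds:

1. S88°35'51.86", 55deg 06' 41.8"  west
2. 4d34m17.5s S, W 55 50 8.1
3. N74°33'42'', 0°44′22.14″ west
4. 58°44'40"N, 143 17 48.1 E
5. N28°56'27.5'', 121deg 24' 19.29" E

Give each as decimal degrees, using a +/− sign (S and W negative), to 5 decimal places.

1. -88.59774, -55.11161
2. -4.57153, -55.83558
3. 74.56167, -0.73948
4. 58.74444, 143.29669
5. 28.94097, 121.40536

Point 1:
  Lat: 35′ + 51.86″ = 35.86433′; 88 + 35.86433/60 = 88.597739
  S → negative
  Longitude: 55° + 6/60 + 41.8/3600 = 55 + 0.100000 + 0.011611 = 55.111611
  W → negative
Point 2:
  Latitude: 4 + 34/60 + 17.5/3600 = 4.571528
  S → negative
  Longitude: 50′ + 8.1″ = 50.13500′; 55 + 50.13500/60 = 55.835583
  W → negative
Point 3:
  Lat: 74 + 33/60 + 42/3600 = 74.561667
  N ⇒ keep positive
  Lon: 44′ + 22.14″ = 44.36900′; 0 + 44.36900/60 = 0.739483
  W → negative
Point 4:
  Lat: 44′ + 40″ = 44.66667′; 58 + 44.66667/60 = 58.744444
  N ⇒ keep positive
  λ: 17′ + 48.1″ = 17.80167′; 143 + 17.80167/60 = 143.296694
  E → positive
Point 5:
  Lat: 56′ + 27.5″ = 56.45833′; 28 + 56.45833/60 = 28.940972
  N → positive
  Lon: 121° + 24/60 + 19.29/3600 = 121 + 0.400000 + 0.005358 = 121.405358
  E ⇒ keep positive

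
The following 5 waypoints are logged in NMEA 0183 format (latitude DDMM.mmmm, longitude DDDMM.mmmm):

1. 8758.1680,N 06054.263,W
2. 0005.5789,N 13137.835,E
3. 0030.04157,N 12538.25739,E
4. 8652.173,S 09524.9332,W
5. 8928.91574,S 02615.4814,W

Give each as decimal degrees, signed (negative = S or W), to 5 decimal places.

Point 1:
  φ: split at 2 digits → 87° and 58.168′; 87 + 58.168/60 = 87.969467
  N → positive
  Lon: degrees = first 3 digits = 60, minutes = 54.263; 60 + 54.263/60 = 60.904383
  W → negative
Point 2:
  Latitude: split at 2 digits → 00° and 5.5789′; 0 + 5.5789/60 = 0.092982
  N ⇒ keep positive
  Lon: split at 3 digits → 131° and 37.835′; 131 + 37.835/60 = 131.630583
  E → positive
Point 3:
  φ: degrees = first 2 digits = 0, minutes = 30.04157; 0 + 30.04157/60 = 0.500693
  N → positive
  Longitude: degrees = first 3 digits = 125, minutes = 38.25739; 125 + 38.25739/60 = 125.637623
  E ⇒ keep positive
Point 4:
  φ: degrees = first 2 digits = 86, minutes = 52.173; 86 + 52.173/60 = 86.869550
  S → negative
  Longitude: degrees = first 3 digits = 95, minutes = 24.9332; 95 + 24.9332/60 = 95.415553
  hemisphere W, so the sign is −
Point 5:
  Lat: degrees = first 2 digits = 89, minutes = 28.91574; 89 + 28.91574/60 = 89.481929
  S ⇒ negate
  Longitude: degrees = first 3 digits = 26, minutes = 15.4814; 26 + 15.4814/60 = 26.258023
  W ⇒ negate

1. 87.96947, -60.90438
2. 0.09298, 131.63058
3. 0.50069, 125.63762
4. -86.86955, -95.41555
5. -89.48193, -26.25802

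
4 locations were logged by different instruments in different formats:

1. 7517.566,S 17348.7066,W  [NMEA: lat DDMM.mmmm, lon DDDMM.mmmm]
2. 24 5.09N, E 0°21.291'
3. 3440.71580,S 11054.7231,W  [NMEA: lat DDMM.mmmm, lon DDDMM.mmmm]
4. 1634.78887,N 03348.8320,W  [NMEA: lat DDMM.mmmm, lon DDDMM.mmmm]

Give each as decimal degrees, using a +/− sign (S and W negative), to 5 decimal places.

Point 1:
  Lat: degrees = first 2 digits = 75, minutes = 17.566; 75 + 17.566/60 = 75.292767
  S ⇒ negate
  Longitude: degrees = first 3 digits = 173, minutes = 48.7066; 173 + 48.7066/60 = 173.811777
  hemisphere W, so the sign is −
Point 2:
  Lat: 24 + 5.09/60 = 24.084833
  N → positive
  Lon: 21.291′ = 0.354850°; total 0.354850
  E → positive
Point 3:
  Latitude: degrees = first 2 digits = 34, minutes = 40.7158; 34 + 40.7158/60 = 34.678597
  S ⇒ negate
  Lon: split at 3 digits → 110° and 54.7231′; 110 + 54.7231/60 = 110.912052
  W ⇒ negate
Point 4:
  φ: degrees = first 2 digits = 16, minutes = 34.78887; 16 + 34.78887/60 = 16.579815
  N ⇒ keep positive
  Lon: degrees = first 3 digits = 33, minutes = 48.832; 33 + 48.832/60 = 33.813867
  hemisphere W, so the sign is −

1. -75.29277, -173.81178
2. 24.08483, 0.35485
3. -34.67860, -110.91205
4. 16.57981, -33.81387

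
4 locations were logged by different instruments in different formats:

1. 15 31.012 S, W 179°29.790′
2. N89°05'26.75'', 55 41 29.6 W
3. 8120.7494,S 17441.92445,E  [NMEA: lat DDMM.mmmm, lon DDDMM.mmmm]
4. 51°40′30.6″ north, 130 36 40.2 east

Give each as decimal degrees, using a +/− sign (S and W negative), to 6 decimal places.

Point 1:
  φ: 31.012′ = 0.516867°; total 15.5168667
  hemisphere S, so the sign is −
  Longitude: 179 + 29.79/60 = 179.4965000
  W ⇒ negate
Point 2:
  Latitude: 89° + 5/60 + 26.75/3600 = 89 + 0.083333 + 0.007431 = 89.0907639
  N ⇒ keep positive
  λ: 55 + 41/60 + 29.6/3600 = 55.6915556
  W ⇒ negate
Point 3:
  Latitude: degrees = first 2 digits = 81, minutes = 20.7494; 81 + 20.7494/60 = 81.3458233
  hemisphere S, so the sign is −
  λ: split at 3 digits → 174° and 41.92445′; 174 + 41.92445/60 = 174.6987408
  E ⇒ keep positive
Point 4:
  Latitude: 40′ + 30.6″ = 40.51000′; 51 + 40.51000/60 = 51.6751667
  N ⇒ keep positive
  λ: 36′ + 40.2″ = 36.67000′; 130 + 36.67000/60 = 130.6111667
  E ⇒ keep positive

1. -15.516867, -179.496500
2. 89.090764, -55.691556
3. -81.345823, 174.698741
4. 51.675167, 130.611167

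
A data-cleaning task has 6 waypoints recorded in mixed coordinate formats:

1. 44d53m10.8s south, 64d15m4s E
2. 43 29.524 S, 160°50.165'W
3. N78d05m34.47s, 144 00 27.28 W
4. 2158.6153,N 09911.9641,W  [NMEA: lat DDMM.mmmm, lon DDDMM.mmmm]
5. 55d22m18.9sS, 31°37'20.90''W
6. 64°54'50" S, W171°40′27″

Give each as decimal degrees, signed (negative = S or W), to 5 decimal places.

1. -44.88633, 64.25111
2. -43.49207, -160.83608
3. 78.09291, -144.00758
4. 21.97692, -99.19940
5. -55.37192, -31.62247
6. -64.91389, -171.67417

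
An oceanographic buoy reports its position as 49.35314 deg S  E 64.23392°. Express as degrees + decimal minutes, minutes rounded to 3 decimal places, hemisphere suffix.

49° 21.188′ S, 64° 14.035′ E

Latitude: fractional part 0.353140 → 21.18840 minutes
λ: minutes = (64.233920 − 64) × 60 = 14.03520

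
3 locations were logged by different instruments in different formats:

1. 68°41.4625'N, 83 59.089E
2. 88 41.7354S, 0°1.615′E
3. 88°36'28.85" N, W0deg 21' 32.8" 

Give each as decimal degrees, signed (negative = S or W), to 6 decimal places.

1. 68.691042, 83.984817
2. -88.695590, 0.026917
3. 88.608014, -0.359111

Point 1:
  φ: 41.4625′ = 0.691042°; total 68.6910417
  N ⇒ keep positive
  Longitude: 59.089′ = 0.984817°; total 83.9848167
  E ⇒ keep positive
Point 2:
  φ: 41.7354′ = 0.695590°; total 88.6955900
  S → negative
  Lon: 0 + 1.615/60 = 0.0269167
  E ⇒ keep positive
Point 3:
  Lat: 88 + 36/60 + 28.85/3600 = 88.6080139
  N → positive
  λ: 0 + 21/60 + 32.8/3600 = 0.3591111
  W ⇒ negate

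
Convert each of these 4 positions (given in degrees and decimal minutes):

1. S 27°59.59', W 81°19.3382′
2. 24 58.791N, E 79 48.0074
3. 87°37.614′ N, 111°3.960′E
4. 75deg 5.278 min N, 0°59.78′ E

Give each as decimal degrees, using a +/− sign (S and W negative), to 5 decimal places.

1. -27.99317, -81.32230
2. 24.97985, 79.80012
3. 87.62690, 111.06600
4. 75.08797, 0.99633

Point 1:
  φ: 59.59′ = 0.993167°; total 27.993167
  hemisphere S, so the sign is −
  λ: 19.3382′ = 0.322303°; total 81.322303
  W → negative
Point 2:
  φ: 58.791′ = 0.979850°; total 24.979850
  N → positive
  λ: 79 + 48.0074/60 = 79.800123
  E → positive
Point 3:
  Latitude: 87 + 37.614/60 = 87.626900
  N ⇒ keep positive
  λ: 3.96′ = 0.066000°; total 111.066000
  E ⇒ keep positive
Point 4:
  φ: 75 + 5.278/60 = 75.087967
  N → positive
  Lon: 59.78′ = 0.996333°; total 0.996333
  E ⇒ keep positive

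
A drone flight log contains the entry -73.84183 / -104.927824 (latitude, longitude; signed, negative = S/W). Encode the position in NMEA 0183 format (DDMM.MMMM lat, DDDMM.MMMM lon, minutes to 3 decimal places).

7350.510,S / 10455.669,W

Latitude is negative → S; |value| = 73.841830
φ: minutes = (73.841830 − 73) × 60 = 50.50980
Longitude is negative → W; |value| = 104.927824
Longitude: minutes = (104.927824 − 104) × 60 = 55.66944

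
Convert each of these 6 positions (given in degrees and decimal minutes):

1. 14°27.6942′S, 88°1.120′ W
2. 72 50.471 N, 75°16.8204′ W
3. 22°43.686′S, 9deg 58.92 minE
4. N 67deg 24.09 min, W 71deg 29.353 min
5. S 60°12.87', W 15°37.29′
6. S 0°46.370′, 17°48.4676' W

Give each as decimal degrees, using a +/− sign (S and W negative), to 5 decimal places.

1. -14.46157, -88.01867
2. 72.84118, -75.28034
3. -22.72810, 9.98200
4. 67.40150, -71.48922
5. -60.21450, -15.62150
6. -0.77283, -17.80779

Point 1:
  φ: 14 + 27.6942/60 = 14.461570
  hemisphere S, so the sign is −
  Lon: 88 + 1.12/60 = 88.018667
  W → negative
Point 2:
  Lat: 50.471′ = 0.841183°; total 72.841183
  N ⇒ keep positive
  Longitude: 75 + 16.8204/60 = 75.280340
  W → negative
Point 3:
  Latitude: 22 + 43.686/60 = 22.728100
  hemisphere S, so the sign is −
  Lon: 9 + 58.92/60 = 9.982000
  E → positive
Point 4:
  φ: 24.09′ = 0.401500°; total 67.401500
  N → positive
  Longitude: 71 + 29.353/60 = 71.489217
  W → negative
Point 5:
  φ: 60 + 12.87/60 = 60.214500
  S → negative
  λ: 15 + 37.29/60 = 15.621500
  W → negative
Point 6:
  Lat: 46.37′ = 0.772833°; total 0.772833
  S ⇒ negate
  Lon: 48.4676′ = 0.807793°; total 17.807793
  W → negative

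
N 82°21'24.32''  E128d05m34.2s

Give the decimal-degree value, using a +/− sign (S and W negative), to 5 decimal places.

82.35676, 128.09283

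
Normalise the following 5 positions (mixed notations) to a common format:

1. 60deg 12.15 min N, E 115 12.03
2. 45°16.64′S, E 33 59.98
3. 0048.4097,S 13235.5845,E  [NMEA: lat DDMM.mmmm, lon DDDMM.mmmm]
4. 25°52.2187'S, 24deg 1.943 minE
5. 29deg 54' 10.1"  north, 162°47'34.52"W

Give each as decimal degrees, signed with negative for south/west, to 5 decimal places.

1. 60.20250, 115.20050
2. -45.27733, 33.99967
3. -0.80683, 132.59308
4. -25.87031, 24.03238
5. 29.90281, -162.79292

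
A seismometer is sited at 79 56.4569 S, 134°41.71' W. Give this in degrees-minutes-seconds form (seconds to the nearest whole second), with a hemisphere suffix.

Latitude: fractional minutes 0.45690 × 60 = 27.41″
Longitude: fractional minutes 0.71000 × 60 = 42.60″

79°56′27″ S, 134°41′43″ W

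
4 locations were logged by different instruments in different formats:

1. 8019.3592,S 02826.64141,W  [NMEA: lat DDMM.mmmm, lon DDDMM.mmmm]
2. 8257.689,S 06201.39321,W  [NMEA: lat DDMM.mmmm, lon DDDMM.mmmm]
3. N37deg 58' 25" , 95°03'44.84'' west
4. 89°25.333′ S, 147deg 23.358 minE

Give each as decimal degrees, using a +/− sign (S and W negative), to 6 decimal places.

1. -80.322653, -28.444024
2. -82.961483, -62.023220
3. 37.973611, -95.062456
4. -89.422217, 147.389300

Point 1:
  Latitude: split at 2 digits → 80° and 19.3592′; 80 + 19.3592/60 = 80.3226533
  S → negative
  Longitude: degrees = first 3 digits = 28, minutes = 26.64141; 28 + 26.64141/60 = 28.4440235
  W ⇒ negate
Point 2:
  Latitude: split at 2 digits → 82° and 57.689′; 82 + 57.689/60 = 82.9614833
  hemisphere S, so the sign is −
  Lon: degrees = first 3 digits = 62, minutes = 1.39321; 62 + 1.39321/60 = 62.0232202
  W → negative
Point 3:
  Lat: 58′ + 25″ = 58.41667′; 37 + 58.41667/60 = 37.9736111
  N ⇒ keep positive
  Lon: 95 + 3/60 + 44.84/3600 = 95.0624556
  W ⇒ negate
Point 4:
  Latitude: 89 + 25.333/60 = 89.4222167
  S → negative
  Lon: 147 + 23.358/60 = 147.3893000
  E ⇒ keep positive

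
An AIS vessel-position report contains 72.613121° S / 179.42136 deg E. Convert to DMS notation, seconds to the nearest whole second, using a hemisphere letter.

72°36′47″ S, 179°25′17″ E

φ: whole degrees 72; 36.78726′ → 36′ and 47.24″
Longitude: 0.421360 × 60 = 25.28160′ → 25′, remainder × 60 = 16.90″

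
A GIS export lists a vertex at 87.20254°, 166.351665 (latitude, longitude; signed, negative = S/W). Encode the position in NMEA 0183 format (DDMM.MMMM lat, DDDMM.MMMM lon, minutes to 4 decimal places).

8712.1524,N / 16621.0999,E

Latitude: 87° + 0.202540 × 60 = 87° 12.152400′
λ: fractional part 0.351665 → 21.099900 minutes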